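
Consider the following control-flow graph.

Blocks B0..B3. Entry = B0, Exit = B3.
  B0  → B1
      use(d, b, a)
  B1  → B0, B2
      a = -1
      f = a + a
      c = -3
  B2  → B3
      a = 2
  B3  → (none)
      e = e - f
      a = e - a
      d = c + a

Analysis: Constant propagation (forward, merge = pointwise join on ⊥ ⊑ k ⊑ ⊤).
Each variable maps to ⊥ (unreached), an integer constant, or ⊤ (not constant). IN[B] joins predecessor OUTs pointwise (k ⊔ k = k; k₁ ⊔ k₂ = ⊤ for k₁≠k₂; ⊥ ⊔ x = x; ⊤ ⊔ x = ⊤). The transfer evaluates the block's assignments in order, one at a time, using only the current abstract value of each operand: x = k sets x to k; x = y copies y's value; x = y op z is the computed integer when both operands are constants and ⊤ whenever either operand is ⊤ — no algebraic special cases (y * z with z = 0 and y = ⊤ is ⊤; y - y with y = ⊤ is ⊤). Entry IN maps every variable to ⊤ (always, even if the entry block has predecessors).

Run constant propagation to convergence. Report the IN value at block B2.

Converged values:
  B0:  IN=(all ⊤)  OUT=(all ⊤)
  B1:  IN=(all ⊤)  OUT={a:-1, c:-3, f:-2; rest ⊤}
  B2:  IN={a:-1, c:-3, f:-2; rest ⊤}  OUT={a:2, c:-3, f:-2; rest ⊤}
  B3:  IN={a:2, c:-3, f:-2; rest ⊤}  OUT={c:-3, f:-2; rest ⊤}

Merge at B2: IN[B2] = OUT[B1] = {a: -1, b: ⊤, c: -3, d: ⊤, e: ⊤, f: -2}

Answer: {a: -1, b: ⊤, c: -3, d: ⊤, e: ⊤, f: -2}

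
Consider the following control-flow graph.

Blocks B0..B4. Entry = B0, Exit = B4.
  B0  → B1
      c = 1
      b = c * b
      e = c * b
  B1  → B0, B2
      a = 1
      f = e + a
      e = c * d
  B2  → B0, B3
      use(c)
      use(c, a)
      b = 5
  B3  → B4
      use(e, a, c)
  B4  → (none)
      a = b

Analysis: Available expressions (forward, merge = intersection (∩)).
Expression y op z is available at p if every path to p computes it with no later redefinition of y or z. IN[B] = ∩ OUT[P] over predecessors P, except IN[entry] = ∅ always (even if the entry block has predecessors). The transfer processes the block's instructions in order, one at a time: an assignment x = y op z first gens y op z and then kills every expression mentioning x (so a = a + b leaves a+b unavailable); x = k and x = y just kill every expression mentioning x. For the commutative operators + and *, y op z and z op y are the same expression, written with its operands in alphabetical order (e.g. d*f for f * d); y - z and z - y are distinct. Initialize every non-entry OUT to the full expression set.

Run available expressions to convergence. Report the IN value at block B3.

Answer: {c*d}

Trace:
Per-block solution:
  B0: | IN={} | OUT={b*c}
  B1: | IN={b*c} | OUT={b*c, c*d}
  B2: | IN={b*c, c*d} | OUT={c*d}
  B3: | IN={c*d} | OUT={c*d}
  B4: | IN={c*d} | OUT={c*d}

Merge at B3: IN[B3] = OUT[B2] = {c*d}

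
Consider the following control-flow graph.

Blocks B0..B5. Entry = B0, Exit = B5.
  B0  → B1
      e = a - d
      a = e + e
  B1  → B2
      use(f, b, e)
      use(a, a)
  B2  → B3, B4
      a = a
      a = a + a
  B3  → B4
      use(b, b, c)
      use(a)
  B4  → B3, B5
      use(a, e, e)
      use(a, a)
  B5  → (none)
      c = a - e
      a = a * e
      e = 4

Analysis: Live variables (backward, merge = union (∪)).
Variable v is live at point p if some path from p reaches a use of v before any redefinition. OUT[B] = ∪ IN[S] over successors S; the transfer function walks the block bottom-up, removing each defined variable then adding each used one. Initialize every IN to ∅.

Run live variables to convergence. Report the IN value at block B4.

Answer: {a, b, c, e}

Derivation:
Fixpoint table:
  B0: | IN={a, b, c, d, f} | OUT={a, b, c, e, f}
  B1: | IN={a, b, c, e, f} | OUT={a, b, c, e}
  B2: | IN={a, b, c, e} | OUT={a, b, c, e}
  B3: | IN={a, b, c, e} | OUT={a, b, c, e}
  B4: | IN={a, b, c, e} | OUT={a, b, c, e}
  B5: | IN={a, e} | OUT={}

Merge at B4: OUT[B4] = IN[B3] ⊔ IN[B5] = {a, b, c, e}
Applying B4's transfer function to that OUT value gives IN[B4] (row B4 above).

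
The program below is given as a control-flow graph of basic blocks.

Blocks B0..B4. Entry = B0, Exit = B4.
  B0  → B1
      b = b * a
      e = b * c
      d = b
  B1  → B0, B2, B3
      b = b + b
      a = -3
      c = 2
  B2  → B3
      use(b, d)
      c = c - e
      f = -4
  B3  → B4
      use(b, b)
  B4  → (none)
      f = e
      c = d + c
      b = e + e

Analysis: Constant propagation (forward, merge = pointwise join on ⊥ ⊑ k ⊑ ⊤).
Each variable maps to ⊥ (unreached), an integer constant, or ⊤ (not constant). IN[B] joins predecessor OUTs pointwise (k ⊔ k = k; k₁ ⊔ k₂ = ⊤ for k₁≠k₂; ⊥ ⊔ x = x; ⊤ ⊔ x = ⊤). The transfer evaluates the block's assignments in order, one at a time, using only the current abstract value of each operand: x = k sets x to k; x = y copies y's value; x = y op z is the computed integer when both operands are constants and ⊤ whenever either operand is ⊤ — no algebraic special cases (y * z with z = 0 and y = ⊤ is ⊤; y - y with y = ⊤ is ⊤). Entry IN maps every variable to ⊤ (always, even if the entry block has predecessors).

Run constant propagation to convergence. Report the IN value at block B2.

Fixpoint table:
  B0: | IN=(all ⊤) | OUT=(all ⊤)
  B1: | IN=(all ⊤) | OUT={a:-3, c:2; rest ⊤}
  B2: | IN={a:-3, c:2; rest ⊤} | OUT={a:-3, f:-4; rest ⊤}
  B3: | IN={a:-3; rest ⊤} | OUT={a:-3; rest ⊤}
  B4: | IN={a:-3; rest ⊤} | OUT={a:-3; rest ⊤}

Merge at B2: IN[B2] = OUT[B1] = {a: -3, b: ⊤, c: 2, d: ⊤, e: ⊤, f: ⊤}

Answer: {a: -3, b: ⊤, c: 2, d: ⊤, e: ⊤, f: ⊤}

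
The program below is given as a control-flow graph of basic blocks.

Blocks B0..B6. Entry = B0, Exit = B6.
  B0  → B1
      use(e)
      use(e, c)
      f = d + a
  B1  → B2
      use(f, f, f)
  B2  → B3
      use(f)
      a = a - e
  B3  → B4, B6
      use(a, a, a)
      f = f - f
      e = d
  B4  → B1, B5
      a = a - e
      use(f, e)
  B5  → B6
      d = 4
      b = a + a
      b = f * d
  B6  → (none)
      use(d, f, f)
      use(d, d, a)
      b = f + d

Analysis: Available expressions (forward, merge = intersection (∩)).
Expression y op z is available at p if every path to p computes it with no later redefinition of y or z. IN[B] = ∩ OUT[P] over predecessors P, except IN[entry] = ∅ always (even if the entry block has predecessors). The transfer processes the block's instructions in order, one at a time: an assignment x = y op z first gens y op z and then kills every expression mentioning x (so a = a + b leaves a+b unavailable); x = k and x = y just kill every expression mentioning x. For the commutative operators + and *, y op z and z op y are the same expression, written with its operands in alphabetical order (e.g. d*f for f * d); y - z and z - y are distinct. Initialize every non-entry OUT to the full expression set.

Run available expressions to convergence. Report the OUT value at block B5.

Answer: {a+a, d*f}

Derivation:
Converged values:
  B0: | IN={} | OUT={a+d}
  B1: | IN={} | OUT={}
  B2: | IN={} | OUT={}
  B3: | IN={} | OUT={}
  B4: | IN={} | OUT={}
  B5: | IN={} | OUT={a+a, d*f}
  B6: | IN={} | OUT={d+f}

Merge at B5: IN[B5] = OUT[B4] = {}
Applying B5's transfer function to that IN value gives OUT[B5] (row B5 above).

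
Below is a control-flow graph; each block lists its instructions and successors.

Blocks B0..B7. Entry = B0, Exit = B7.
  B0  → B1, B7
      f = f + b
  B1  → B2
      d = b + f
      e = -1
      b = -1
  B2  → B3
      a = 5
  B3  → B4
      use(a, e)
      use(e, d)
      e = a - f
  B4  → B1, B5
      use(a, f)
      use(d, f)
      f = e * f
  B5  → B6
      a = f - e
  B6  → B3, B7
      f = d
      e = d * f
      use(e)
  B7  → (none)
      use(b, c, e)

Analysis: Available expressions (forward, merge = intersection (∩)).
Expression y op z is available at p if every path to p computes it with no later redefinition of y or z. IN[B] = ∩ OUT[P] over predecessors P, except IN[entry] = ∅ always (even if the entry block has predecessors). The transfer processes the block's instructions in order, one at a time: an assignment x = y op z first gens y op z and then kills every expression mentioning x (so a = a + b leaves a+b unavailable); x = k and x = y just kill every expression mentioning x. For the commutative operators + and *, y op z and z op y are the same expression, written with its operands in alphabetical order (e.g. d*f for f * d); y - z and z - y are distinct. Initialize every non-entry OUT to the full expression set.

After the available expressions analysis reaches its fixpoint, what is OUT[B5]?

Answer: {f-e}

Trace:
Fixpoint table:
  B0: | IN={} | OUT={}
  B1: | IN={} | OUT={}
  B2: | IN={} | OUT={}
  B3: | IN={} | OUT={a-f}
  B4: | IN={a-f} | OUT={}
  B5: | IN={} | OUT={f-e}
  B6: | IN={f-e} | OUT={d*f}
  B7: | IN={} | OUT={}

Merge at B5: IN[B5] = OUT[B4] = {}
Applying B5's transfer function to that IN value gives OUT[B5] (row B5 above).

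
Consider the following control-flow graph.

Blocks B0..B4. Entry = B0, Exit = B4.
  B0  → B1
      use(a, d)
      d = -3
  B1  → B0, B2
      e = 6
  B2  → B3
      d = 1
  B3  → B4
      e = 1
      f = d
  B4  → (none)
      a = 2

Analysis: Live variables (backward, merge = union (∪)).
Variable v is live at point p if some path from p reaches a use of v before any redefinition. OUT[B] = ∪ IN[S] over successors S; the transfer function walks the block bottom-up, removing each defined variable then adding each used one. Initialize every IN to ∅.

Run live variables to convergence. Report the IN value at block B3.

Fixpoint table:
  B0:  IN={a, d}  OUT={a, d}
  B1:  IN={a, d}  OUT={a, d}
  B2:  IN={}  OUT={d}
  B3:  IN={d}  OUT={}
  B4:  IN={}  OUT={}

Merge at B3: OUT[B3] = IN[B4] = {}
Applying B3's transfer function to that OUT value gives IN[B3] (row B3 above).

Answer: {d}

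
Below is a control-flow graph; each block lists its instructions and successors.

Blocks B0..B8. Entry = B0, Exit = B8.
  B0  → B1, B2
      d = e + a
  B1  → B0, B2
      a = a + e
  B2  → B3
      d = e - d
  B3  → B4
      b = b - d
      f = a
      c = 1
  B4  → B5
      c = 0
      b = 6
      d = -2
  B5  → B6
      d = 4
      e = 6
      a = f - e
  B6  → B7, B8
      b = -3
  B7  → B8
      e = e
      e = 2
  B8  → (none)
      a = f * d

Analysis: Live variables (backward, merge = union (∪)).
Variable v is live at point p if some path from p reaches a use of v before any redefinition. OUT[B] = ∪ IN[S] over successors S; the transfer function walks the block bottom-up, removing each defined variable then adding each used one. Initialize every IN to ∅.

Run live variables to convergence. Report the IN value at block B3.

Fixpoint table:
  B0:  IN={a, b, e}  OUT={a, b, d, e}
  B1:  IN={a, b, d, e}  OUT={a, b, d, e}
  B2:  IN={a, b, d, e}  OUT={a, b, d}
  B3:  IN={a, b, d}  OUT={f}
  B4:  IN={f}  OUT={f}
  B5:  IN={f}  OUT={d, e, f}
  B6:  IN={d, e, f}  OUT={d, e, f}
  B7:  IN={d, e, f}  OUT={d, f}
  B8:  IN={d, f}  OUT={}

Merge at B3: OUT[B3] = IN[B4] = {f}
Applying B3's transfer function to that OUT value gives IN[B3] (row B3 above).

Answer: {a, b, d}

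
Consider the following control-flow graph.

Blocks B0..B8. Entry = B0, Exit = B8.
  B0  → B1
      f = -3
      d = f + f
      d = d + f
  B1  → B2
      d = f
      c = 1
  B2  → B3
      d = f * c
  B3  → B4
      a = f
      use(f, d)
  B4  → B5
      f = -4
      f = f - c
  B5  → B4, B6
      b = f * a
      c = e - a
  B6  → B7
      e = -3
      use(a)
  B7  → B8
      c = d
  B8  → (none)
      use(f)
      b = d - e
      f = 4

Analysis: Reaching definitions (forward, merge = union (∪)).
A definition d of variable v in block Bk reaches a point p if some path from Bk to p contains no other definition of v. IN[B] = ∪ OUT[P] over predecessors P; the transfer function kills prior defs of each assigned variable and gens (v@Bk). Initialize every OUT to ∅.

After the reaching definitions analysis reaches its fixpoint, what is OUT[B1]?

Converged values:
  B0:  IN={}  OUT={d@B0, f@B0}
  B1:  IN={d@B0, f@B0}  OUT={c@B1, d@B1, f@B0}
  B2:  IN={c@B1, d@B1, f@B0}  OUT={c@B1, d@B2, f@B0}
  B3:  IN={c@B1, d@B2, f@B0}  OUT={a@B3, c@B1, d@B2, f@B0}
  B4:  IN={a@B3, b@B5, c@B1, c@B5, d@B2, f@B0, f@B4}  OUT={a@B3, b@B5, c@B1, c@B5, d@B2, f@B4}
  B5:  IN={a@B3, b@B5, c@B1, c@B5, d@B2, f@B4}  OUT={a@B3, b@B5, c@B5, d@B2, f@B4}
  B6:  IN={a@B3, b@B5, c@B5, d@B2, f@B4}  OUT={a@B3, b@B5, c@B5, d@B2, e@B6, f@B4}
  B7:  IN={a@B3, b@B5, c@B5, d@B2, e@B6, f@B4}  OUT={a@B3, b@B5, c@B7, d@B2, e@B6, f@B4}
  B8:  IN={a@B3, b@B5, c@B7, d@B2, e@B6, f@B4}  OUT={a@B3, b@B8, c@B7, d@B2, e@B6, f@B8}

Merge at B1: IN[B1] = OUT[B0] = {d@B0, f@B0}
Applying B1's transfer function to that IN value gives OUT[B1] (row B1 above).

Answer: {c@B1, d@B1, f@B0}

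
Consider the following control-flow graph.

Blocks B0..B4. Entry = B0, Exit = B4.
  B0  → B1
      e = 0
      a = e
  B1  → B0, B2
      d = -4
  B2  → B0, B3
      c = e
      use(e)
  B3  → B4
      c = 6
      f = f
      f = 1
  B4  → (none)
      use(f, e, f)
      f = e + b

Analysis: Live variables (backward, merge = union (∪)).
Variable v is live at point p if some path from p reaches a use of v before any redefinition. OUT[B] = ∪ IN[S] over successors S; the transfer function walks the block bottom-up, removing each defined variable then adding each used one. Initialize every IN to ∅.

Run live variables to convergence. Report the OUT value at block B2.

Answer: {b, e, f}

Trace:
Converged values:
  B0:  IN={b, f}  OUT={b, e, f}
  B1:  IN={b, e, f}  OUT={b, e, f}
  B2:  IN={b, e, f}  OUT={b, e, f}
  B3:  IN={b, e, f}  OUT={b, e, f}
  B4:  IN={b, e, f}  OUT={}

Merge at B2: OUT[B2] = IN[B0] ⊔ IN[B3] = {b, e, f}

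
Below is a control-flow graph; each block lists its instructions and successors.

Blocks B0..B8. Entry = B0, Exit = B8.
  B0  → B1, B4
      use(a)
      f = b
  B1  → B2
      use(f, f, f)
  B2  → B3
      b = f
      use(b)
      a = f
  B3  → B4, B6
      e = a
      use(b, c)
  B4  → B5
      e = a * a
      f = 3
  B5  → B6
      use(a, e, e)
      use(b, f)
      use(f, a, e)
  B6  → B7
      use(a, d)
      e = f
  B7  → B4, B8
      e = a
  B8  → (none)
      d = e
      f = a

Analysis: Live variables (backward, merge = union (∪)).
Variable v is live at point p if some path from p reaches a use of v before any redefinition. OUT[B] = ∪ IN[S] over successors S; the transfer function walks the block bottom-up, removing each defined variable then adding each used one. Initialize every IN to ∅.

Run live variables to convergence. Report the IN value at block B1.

Per-block solution:
  B0:  IN={a, b, c, d}  OUT={a, b, c, d, f}
  B1:  IN={c, d, f}  OUT={c, d, f}
  B2:  IN={c, d, f}  OUT={a, b, c, d, f}
  B3:  IN={a, b, c, d, f}  OUT={a, b, d, f}
  B4:  IN={a, b, d}  OUT={a, b, d, e, f}
  B5:  IN={a, b, d, e, f}  OUT={a, b, d, f}
  B6:  IN={a, b, d, f}  OUT={a, b, d}
  B7:  IN={a, b, d}  OUT={a, b, d, e}
  B8:  IN={a, e}  OUT={}

Merge at B1: OUT[B1] = IN[B2] = {c, d, f}
Applying B1's transfer function to that OUT value gives IN[B1] (row B1 above).

Answer: {c, d, f}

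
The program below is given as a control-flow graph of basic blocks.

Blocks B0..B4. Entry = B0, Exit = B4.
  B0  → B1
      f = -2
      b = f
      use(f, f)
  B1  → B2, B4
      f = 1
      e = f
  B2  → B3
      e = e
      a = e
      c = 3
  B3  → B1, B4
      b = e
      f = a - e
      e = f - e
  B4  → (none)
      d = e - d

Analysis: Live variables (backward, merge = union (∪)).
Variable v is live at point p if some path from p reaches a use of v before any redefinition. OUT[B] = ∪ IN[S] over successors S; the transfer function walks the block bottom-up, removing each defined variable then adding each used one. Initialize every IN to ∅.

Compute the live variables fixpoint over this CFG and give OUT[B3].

Answer: {d, e}

Trace:
Per-block solution:
  B0:  IN={d}  OUT={d}
  B1:  IN={d}  OUT={d, e}
  B2:  IN={d, e}  OUT={a, d, e}
  B3:  IN={a, d, e}  OUT={d, e}
  B4:  IN={d, e}  OUT={}

Merge at B3: OUT[B3] = IN[B1] ⊔ IN[B4] = {d, e}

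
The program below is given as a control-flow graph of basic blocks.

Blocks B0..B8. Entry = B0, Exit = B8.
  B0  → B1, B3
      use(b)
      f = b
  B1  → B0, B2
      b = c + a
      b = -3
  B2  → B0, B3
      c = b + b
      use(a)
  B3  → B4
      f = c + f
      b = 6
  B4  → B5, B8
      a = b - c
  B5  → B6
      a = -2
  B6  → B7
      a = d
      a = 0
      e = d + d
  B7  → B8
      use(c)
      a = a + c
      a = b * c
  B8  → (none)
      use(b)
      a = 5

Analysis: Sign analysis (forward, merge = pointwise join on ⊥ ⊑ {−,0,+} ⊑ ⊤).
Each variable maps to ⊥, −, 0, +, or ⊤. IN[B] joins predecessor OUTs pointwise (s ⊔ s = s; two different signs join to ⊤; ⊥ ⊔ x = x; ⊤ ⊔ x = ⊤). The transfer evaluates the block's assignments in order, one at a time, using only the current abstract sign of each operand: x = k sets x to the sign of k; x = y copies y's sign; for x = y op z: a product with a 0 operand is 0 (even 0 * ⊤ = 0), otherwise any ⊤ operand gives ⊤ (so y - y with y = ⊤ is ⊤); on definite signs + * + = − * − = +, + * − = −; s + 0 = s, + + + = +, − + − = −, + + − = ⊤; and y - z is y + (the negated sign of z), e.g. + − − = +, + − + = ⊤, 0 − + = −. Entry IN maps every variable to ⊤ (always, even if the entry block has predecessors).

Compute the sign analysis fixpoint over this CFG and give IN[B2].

Fixpoint table:
  B0:   IN=(all ⊤)   OUT=(all ⊤)
  B1:   IN=(all ⊤)   OUT={b:-; rest ⊤}
  B2:   IN={b:-; rest ⊤}   OUT={b:-, c:-; rest ⊤}
  B3:   IN=(all ⊤)   OUT={b:+; rest ⊤}
  B4:   IN={b:+; rest ⊤}   OUT={b:+; rest ⊤}
  B5:   IN={b:+; rest ⊤}   OUT={a:-, b:+; rest ⊤}
  B6:   IN={a:-, b:+; rest ⊤}   OUT={a:0, b:+; rest ⊤}
  B7:   IN={a:0, b:+; rest ⊤}   OUT={b:+; rest ⊤}
  B8:   IN={b:+; rest ⊤}   OUT={a:+, b:+; rest ⊤}

Merge at B2: IN[B2] = OUT[B1] = {a: ⊤, b: -, c: ⊤, d: ⊤, e: ⊤, f: ⊤}

Answer: {a: ⊤, b: -, c: ⊤, d: ⊤, e: ⊤, f: ⊤}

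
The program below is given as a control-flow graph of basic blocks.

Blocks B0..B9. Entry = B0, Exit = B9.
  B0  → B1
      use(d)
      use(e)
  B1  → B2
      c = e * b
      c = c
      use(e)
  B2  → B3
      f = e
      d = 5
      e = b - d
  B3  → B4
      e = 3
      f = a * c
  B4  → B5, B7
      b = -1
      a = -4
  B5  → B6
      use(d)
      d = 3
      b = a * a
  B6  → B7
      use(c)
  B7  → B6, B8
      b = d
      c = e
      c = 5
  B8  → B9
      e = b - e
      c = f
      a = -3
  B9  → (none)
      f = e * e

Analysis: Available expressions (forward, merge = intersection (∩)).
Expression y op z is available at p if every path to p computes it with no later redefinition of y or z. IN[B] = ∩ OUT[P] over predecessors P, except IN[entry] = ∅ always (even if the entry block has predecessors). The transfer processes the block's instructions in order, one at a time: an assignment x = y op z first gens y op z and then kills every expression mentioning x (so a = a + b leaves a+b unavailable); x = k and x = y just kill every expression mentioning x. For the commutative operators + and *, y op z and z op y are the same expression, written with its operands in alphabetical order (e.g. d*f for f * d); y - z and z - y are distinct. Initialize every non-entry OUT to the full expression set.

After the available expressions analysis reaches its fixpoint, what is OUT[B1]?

Answer: {b*e}

Working:
Per-block solution:
  B0:  IN={}  OUT={}
  B1:  IN={}  OUT={b*e}
  B2:  IN={b*e}  OUT={b-d}
  B3:  IN={b-d}  OUT={a*c, b-d}
  B4:  IN={a*c, b-d}  OUT={}
  B5:  IN={}  OUT={a*a}
  B6:  IN={}  OUT={}
  B7:  IN={}  OUT={}
  B8:  IN={}  OUT={}
  B9:  IN={}  OUT={e*e}

Merge at B1: IN[B1] = OUT[B0] = {}
Applying B1's transfer function to that IN value gives OUT[B1] (row B1 above).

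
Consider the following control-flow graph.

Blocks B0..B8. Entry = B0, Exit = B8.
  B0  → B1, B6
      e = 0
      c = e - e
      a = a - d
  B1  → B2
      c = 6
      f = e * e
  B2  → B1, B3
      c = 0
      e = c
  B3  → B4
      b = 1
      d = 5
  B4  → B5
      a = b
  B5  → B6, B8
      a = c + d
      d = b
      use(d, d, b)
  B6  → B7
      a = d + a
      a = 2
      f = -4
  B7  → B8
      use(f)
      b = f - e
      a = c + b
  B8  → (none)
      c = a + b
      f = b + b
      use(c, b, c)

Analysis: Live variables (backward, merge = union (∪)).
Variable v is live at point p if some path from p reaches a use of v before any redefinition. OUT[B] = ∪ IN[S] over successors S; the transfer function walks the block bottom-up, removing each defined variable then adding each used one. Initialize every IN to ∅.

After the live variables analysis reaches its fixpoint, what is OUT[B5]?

Fixpoint table:
  B0:  IN={a, d}  OUT={a, c, d, e}
  B1:  IN={e}  OUT={}
  B2:  IN={}  OUT={c, e}
  B3:  IN={c, e}  OUT={b, c, d, e}
  B4:  IN={b, c, d, e}  OUT={b, c, d, e}
  B5:  IN={b, c, d, e}  OUT={a, b, c, d, e}
  B6:  IN={a, c, d, e}  OUT={c, e, f}
  B7:  IN={c, e, f}  OUT={a, b}
  B8:  IN={a, b}  OUT={}

Merge at B5: OUT[B5] = IN[B6] ⊔ IN[B8] = {a, b, c, d, e}

Answer: {a, b, c, d, e}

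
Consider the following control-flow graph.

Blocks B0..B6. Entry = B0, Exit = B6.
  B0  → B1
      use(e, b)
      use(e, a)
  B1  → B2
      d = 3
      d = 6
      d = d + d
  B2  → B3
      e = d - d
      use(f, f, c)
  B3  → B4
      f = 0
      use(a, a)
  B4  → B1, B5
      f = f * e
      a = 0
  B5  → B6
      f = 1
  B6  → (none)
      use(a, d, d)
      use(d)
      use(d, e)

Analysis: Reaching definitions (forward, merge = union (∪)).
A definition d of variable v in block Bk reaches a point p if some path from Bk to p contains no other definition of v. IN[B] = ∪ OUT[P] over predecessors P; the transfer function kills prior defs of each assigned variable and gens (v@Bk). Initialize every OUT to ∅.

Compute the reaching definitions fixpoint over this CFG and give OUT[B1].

Per-block solution:
  B0: | IN={} | OUT={}
  B1: | IN={a@B4, d@B1, e@B2, f@B4} | OUT={a@B4, d@B1, e@B2, f@B4}
  B2: | IN={a@B4, d@B1, e@B2, f@B4} | OUT={a@B4, d@B1, e@B2, f@B4}
  B3: | IN={a@B4, d@B1, e@B2, f@B4} | OUT={a@B4, d@B1, e@B2, f@B3}
  B4: | IN={a@B4, d@B1, e@B2, f@B3} | OUT={a@B4, d@B1, e@B2, f@B4}
  B5: | IN={a@B4, d@B1, e@B2, f@B4} | OUT={a@B4, d@B1, e@B2, f@B5}
  B6: | IN={a@B4, d@B1, e@B2, f@B5} | OUT={a@B4, d@B1, e@B2, f@B5}

Merge at B1: IN[B1] = OUT[B0] ⊔ OUT[B4] = {a@B4, d@B1, e@B2, f@B4}
Applying B1's transfer function to that IN value gives OUT[B1] (row B1 above).

Answer: {a@B4, d@B1, e@B2, f@B4}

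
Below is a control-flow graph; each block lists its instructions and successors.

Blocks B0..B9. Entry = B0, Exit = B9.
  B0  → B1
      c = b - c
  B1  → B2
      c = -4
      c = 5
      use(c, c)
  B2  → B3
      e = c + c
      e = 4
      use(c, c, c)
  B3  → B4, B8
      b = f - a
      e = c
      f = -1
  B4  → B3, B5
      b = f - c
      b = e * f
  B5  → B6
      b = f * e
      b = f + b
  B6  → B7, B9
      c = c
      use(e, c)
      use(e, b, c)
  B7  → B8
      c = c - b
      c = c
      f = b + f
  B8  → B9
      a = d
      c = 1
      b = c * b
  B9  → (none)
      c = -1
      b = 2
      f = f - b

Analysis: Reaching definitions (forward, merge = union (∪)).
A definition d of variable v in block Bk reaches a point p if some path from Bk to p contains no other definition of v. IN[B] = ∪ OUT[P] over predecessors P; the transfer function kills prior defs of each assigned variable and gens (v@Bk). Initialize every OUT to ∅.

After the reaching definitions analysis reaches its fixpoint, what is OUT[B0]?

Converged values:
  B0: | IN={} | OUT={c@B0}
  B1: | IN={c@B0} | OUT={c@B1}
  B2: | IN={c@B1} | OUT={c@B1, e@B2}
  B3: | IN={b@B4, c@B1, e@B2, e@B3, f@B3} | OUT={b@B3, c@B1, e@B3, f@B3}
  B4: | IN={b@B3, c@B1, e@B3, f@B3} | OUT={b@B4, c@B1, e@B3, f@B3}
  B5: | IN={b@B4, c@B1, e@B3, f@B3} | OUT={b@B5, c@B1, e@B3, f@B3}
  B6: | IN={b@B5, c@B1, e@B3, f@B3} | OUT={b@B5, c@B6, e@B3, f@B3}
  B7: | IN={b@B5, c@B6, e@B3, f@B3} | OUT={b@B5, c@B7, e@B3, f@B7}
  B8: | IN={b@B3, b@B5, c@B1, c@B7, e@B3, f@B3, f@B7} | OUT={a@B8, b@B8, c@B8, e@B3, f@B3, f@B7}
  B9: | IN={a@B8, b@B5, b@B8, c@B6, c@B8, e@B3, f@B3, f@B7} | OUT={a@B8, b@B9, c@B9, e@B3, f@B9}

B0 is the boundary node: IN[B0] = {}
Applying B0's transfer function to that IN value gives OUT[B0] (row B0 above).

Answer: {c@B0}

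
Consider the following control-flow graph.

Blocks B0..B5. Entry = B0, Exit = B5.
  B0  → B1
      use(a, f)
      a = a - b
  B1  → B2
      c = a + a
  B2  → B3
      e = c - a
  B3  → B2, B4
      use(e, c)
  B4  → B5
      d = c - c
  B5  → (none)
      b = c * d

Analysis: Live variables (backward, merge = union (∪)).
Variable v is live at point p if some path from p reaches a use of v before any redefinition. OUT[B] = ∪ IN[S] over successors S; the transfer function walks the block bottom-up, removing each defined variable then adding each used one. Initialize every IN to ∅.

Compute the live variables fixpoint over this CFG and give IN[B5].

Per-block solution:
  B0:  IN={a, b, f}  OUT={a}
  B1:  IN={a}  OUT={a, c}
  B2:  IN={a, c}  OUT={a, c, e}
  B3:  IN={a, c, e}  OUT={a, c}
  B4:  IN={c}  OUT={c, d}
  B5:  IN={c, d}  OUT={}

B5 is the boundary node: OUT[B5] = {}
Applying B5's transfer function to that OUT value gives IN[B5] (row B5 above).

Answer: {c, d}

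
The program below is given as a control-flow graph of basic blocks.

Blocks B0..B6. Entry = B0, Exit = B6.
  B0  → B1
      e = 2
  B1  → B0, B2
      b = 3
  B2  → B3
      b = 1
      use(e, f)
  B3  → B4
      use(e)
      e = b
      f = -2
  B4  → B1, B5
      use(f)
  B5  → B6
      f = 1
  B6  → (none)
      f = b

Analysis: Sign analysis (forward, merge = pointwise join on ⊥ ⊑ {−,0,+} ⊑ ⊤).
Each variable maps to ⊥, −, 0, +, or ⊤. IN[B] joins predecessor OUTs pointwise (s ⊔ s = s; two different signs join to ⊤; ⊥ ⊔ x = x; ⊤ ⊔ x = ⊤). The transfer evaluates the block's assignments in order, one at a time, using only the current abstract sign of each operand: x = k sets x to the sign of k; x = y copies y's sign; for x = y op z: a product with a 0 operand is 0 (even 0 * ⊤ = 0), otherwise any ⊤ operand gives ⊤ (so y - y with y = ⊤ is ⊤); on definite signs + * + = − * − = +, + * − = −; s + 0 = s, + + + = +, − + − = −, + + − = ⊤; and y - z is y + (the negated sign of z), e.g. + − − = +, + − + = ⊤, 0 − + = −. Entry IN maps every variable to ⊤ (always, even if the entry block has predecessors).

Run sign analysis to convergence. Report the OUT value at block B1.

Answer: {a: ⊤, b: +, c: ⊤, d: ⊤, e: +, f: ⊤}

Trace:
Converged values:
  B0:   IN=(all ⊤)   OUT={e:+; rest ⊤}
  B1:   IN={e:+; rest ⊤}   OUT={b:+, e:+; rest ⊤}
  B2:   IN={b:+, e:+; rest ⊤}   OUT={b:+, e:+; rest ⊤}
  B3:   IN={b:+, e:+; rest ⊤}   OUT={b:+, e:+, f:-; rest ⊤}
  B4:   IN={b:+, e:+, f:-; rest ⊤}   OUT={b:+, e:+, f:-; rest ⊤}
  B5:   IN={b:+, e:+, f:-; rest ⊤}   OUT={b:+, e:+, f:+; rest ⊤}
  B6:   IN={b:+, e:+, f:+; rest ⊤}   OUT={b:+, e:+, f:+; rest ⊤}

Merge at B1: IN[B1] = OUT[B0] ⊔ OUT[B4] = {a: ⊤, b: ⊤, c: ⊤, d: ⊤, e: +, f: ⊤}
Applying B1's transfer function to that IN value gives OUT[B1] (row B1 above).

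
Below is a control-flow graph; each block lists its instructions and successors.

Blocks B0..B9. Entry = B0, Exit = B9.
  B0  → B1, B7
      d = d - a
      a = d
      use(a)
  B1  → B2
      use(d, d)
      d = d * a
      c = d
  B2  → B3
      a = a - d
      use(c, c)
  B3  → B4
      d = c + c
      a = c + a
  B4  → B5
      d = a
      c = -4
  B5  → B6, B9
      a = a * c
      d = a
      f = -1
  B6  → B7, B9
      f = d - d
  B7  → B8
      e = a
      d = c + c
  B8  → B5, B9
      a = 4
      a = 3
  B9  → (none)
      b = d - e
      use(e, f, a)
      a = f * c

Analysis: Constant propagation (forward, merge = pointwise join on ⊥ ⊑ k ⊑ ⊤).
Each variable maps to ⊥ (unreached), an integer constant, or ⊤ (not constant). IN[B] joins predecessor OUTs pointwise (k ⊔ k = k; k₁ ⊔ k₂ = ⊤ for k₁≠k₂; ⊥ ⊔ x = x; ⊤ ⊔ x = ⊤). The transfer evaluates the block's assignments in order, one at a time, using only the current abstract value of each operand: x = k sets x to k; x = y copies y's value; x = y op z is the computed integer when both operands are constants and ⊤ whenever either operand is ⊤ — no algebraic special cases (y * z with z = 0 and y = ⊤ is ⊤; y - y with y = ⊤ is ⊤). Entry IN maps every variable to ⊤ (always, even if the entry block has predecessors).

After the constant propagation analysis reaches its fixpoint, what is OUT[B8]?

Answer: {a: 3, b: ⊤, c: ⊤, d: ⊤, e: ⊤, f: ⊤}

Working:
Fixpoint table:
  B0:  IN=(all ⊤)  OUT=(all ⊤)
  B1:  IN=(all ⊤)  OUT=(all ⊤)
  B2:  IN=(all ⊤)  OUT=(all ⊤)
  B3:  IN=(all ⊤)  OUT=(all ⊤)
  B4:  IN=(all ⊤)  OUT={c:-4; rest ⊤}
  B5:  IN=(all ⊤)  OUT={f:-1; rest ⊤}
  B6:  IN={f:-1; rest ⊤}  OUT=(all ⊤)
  B7:  IN=(all ⊤)  OUT=(all ⊤)
  B8:  IN=(all ⊤)  OUT={a:3; rest ⊤}
  B9:  IN=(all ⊤)  OUT=(all ⊤)

Merge at B8: IN[B8] = OUT[B7] = {a: ⊤, b: ⊤, c: ⊤, d: ⊤, e: ⊤, f: ⊤}
Applying B8's transfer function to that IN value gives OUT[B8] (row B8 above).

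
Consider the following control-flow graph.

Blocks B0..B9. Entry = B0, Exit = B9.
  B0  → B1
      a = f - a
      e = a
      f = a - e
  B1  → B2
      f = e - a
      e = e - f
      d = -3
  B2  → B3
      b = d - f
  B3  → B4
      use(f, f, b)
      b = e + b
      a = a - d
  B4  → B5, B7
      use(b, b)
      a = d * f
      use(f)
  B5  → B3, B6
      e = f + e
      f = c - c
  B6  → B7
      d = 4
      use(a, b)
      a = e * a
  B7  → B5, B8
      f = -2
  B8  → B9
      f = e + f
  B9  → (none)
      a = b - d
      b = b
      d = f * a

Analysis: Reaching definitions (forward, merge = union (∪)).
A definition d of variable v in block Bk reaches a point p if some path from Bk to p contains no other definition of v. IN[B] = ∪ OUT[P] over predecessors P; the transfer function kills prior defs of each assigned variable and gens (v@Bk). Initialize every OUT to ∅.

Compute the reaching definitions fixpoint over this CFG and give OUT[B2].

Per-block solution:
  B0: | IN={} | OUT={a@B0, e@B0, f@B0}
  B1: | IN={a@B0, e@B0, f@B0} | OUT={a@B0, d@B1, e@B1, f@B1}
  B2: | IN={a@B0, d@B1, e@B1, f@B1} | OUT={a@B0, b@B2, d@B1, e@B1, f@B1}
  B3: | IN={a@B0, a@B4, a@B6, b@B2, b@B3, d@B1, d@B6, e@B1, e@B5, f@B1, f@B5} | OUT={a@B3, b@B3, d@B1, d@B6, e@B1, e@B5, f@B1, f@B5}
  B4: | IN={a@B3, b@B3, d@B1, d@B6, e@B1, e@B5, f@B1, f@B5} | OUT={a@B4, b@B3, d@B1, d@B6, e@B1, e@B5, f@B1, f@B5}
  B5: | IN={a@B4, a@B6, b@B3, d@B1, d@B6, e@B1, e@B5, f@B1, f@B5, f@B7} | OUT={a@B4, a@B6, b@B3, d@B1, d@B6, e@B5, f@B5}
  B6: | IN={a@B4, a@B6, b@B3, d@B1, d@B6, e@B5, f@B5} | OUT={a@B6, b@B3, d@B6, e@B5, f@B5}
  B7: | IN={a@B4, a@B6, b@B3, d@B1, d@B6, e@B1, e@B5, f@B1, f@B5} | OUT={a@B4, a@B6, b@B3, d@B1, d@B6, e@B1, e@B5, f@B7}
  B8: | IN={a@B4, a@B6, b@B3, d@B1, d@B6, e@B1, e@B5, f@B7} | OUT={a@B4, a@B6, b@B3, d@B1, d@B6, e@B1, e@B5, f@B8}
  B9: | IN={a@B4, a@B6, b@B3, d@B1, d@B6, e@B1, e@B5, f@B8} | OUT={a@B9, b@B9, d@B9, e@B1, e@B5, f@B8}

Merge at B2: IN[B2] = OUT[B1] = {a@B0, d@B1, e@B1, f@B1}
Applying B2's transfer function to that IN value gives OUT[B2] (row B2 above).

Answer: {a@B0, b@B2, d@B1, e@B1, f@B1}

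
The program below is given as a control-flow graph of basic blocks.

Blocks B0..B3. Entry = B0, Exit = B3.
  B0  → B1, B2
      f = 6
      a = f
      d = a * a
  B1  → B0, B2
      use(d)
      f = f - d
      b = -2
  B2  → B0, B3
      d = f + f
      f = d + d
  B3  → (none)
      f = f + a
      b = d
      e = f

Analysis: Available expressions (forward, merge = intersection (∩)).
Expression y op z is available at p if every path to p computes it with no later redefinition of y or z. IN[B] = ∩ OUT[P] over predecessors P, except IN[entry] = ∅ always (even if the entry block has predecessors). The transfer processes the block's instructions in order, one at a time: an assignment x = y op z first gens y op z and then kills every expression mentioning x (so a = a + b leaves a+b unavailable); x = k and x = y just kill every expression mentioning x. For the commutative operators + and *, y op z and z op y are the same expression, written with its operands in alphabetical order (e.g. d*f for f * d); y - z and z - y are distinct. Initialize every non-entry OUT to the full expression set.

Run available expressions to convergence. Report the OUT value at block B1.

Per-block solution:
  B0: | IN={} | OUT={a*a}
  B1: | IN={a*a} | OUT={a*a}
  B2: | IN={a*a} | OUT={a*a, d+d}
  B3: | IN={a*a, d+d} | OUT={a*a, d+d}

Merge at B1: IN[B1] = OUT[B0] = {a*a}
Applying B1's transfer function to that IN value gives OUT[B1] (row B1 above).

Answer: {a*a}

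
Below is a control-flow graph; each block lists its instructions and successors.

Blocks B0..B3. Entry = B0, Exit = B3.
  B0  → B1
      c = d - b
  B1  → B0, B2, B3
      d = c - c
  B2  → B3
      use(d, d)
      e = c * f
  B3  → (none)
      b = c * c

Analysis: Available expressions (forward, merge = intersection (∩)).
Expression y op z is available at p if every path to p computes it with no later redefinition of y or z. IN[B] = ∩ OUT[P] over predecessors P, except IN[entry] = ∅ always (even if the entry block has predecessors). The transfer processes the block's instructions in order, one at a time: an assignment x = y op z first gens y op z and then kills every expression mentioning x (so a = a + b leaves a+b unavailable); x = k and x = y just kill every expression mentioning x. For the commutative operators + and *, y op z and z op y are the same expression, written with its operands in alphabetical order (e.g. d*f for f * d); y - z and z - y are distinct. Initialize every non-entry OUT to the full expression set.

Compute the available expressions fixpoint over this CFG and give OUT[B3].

Fixpoint table:
  B0:  IN={}  OUT={d-b}
  B1:  IN={d-b}  OUT={c-c}
  B2:  IN={c-c}  OUT={c*f, c-c}
  B3:  IN={c-c}  OUT={c*c, c-c}

Merge at B3: IN[B3] = OUT[B1] ∩ OUT[B2] = {c-c}
Applying B3's transfer function to that IN value gives OUT[B3] (row B3 above).

Answer: {c*c, c-c}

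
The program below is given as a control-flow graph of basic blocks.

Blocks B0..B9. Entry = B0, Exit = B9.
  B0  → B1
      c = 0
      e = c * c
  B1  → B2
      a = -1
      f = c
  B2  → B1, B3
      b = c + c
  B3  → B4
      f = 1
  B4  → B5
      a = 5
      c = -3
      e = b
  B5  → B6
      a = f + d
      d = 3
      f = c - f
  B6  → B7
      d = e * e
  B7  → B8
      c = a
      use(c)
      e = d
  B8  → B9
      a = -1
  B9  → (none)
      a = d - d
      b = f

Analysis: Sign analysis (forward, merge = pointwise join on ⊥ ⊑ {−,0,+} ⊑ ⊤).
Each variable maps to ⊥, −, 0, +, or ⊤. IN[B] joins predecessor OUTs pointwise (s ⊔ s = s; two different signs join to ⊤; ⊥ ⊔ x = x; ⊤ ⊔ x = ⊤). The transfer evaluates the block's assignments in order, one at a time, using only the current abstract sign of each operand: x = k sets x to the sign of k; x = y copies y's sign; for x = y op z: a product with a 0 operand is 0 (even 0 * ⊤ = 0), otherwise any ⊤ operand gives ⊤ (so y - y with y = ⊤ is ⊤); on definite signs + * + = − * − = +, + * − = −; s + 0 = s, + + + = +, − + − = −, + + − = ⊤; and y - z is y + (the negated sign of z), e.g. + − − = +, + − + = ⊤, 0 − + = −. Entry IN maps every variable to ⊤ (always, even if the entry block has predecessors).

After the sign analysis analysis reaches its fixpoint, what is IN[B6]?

Answer: {a: ⊤, b: 0, c: -, d: +, e: 0, f: -}

Working:
Per-block solution:
  B0:  IN=(all ⊤)  OUT={c:0, e:0; rest ⊤}
  B1:  IN={c:0, e:0; rest ⊤}  OUT={a:-, c:0, e:0, f:0; rest ⊤}
  B2:  IN={a:-, c:0, e:0, f:0; rest ⊤}  OUT={a:-, b:0, c:0, e:0, f:0; rest ⊤}
  B3:  IN={a:-, b:0, c:0, e:0, f:0; rest ⊤}  OUT={a:-, b:0, c:0, e:0, f:+; rest ⊤}
  B4:  IN={a:-, b:0, c:0, e:0, f:+; rest ⊤}  OUT={a:+, b:0, c:-, e:0, f:+; rest ⊤}
  B5:  IN={a:+, b:0, c:-, e:0, f:+; rest ⊤}  OUT={b:0, c:-, d:+, e:0, f:-; rest ⊤}
  B6:  IN={b:0, c:-, d:+, e:0, f:-; rest ⊤}  OUT={b:0, c:-, d:0, e:0, f:-; rest ⊤}
  B7:  IN={b:0, c:-, d:0, e:0, f:-; rest ⊤}  OUT={b:0, d:0, e:0, f:-; rest ⊤}
  B8:  IN={b:0, d:0, e:0, f:-; rest ⊤}  OUT={a:-, b:0, d:0, e:0, f:-; rest ⊤}
  B9:  IN={a:-, b:0, d:0, e:0, f:-; rest ⊤}  OUT={a:0, b:-, d:0, e:0, f:-; rest ⊤}

Merge at B6: IN[B6] = OUT[B5] = {a: ⊤, b: 0, c: -, d: +, e: 0, f: -}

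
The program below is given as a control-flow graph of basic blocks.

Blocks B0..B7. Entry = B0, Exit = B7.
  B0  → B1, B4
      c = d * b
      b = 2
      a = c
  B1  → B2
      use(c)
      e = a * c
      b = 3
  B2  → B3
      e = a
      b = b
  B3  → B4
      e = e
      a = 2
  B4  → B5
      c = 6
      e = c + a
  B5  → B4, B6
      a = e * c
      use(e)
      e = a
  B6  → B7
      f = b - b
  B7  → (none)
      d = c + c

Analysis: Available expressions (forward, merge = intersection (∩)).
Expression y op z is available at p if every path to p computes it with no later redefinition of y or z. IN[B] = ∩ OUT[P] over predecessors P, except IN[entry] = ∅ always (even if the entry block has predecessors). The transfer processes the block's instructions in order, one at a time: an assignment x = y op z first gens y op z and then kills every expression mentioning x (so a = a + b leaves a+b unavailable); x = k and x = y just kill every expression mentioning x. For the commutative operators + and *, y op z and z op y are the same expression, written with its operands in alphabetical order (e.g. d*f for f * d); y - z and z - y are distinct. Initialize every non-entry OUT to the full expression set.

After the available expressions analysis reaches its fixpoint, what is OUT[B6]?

Converged values:
  B0:   IN={}   OUT={}
  B1:   IN={}   OUT={a*c}
  B2:   IN={a*c}   OUT={a*c}
  B3:   IN={a*c}   OUT={}
  B4:   IN={}   OUT={a+c}
  B5:   IN={a+c}   OUT={}
  B6:   IN={}   OUT={b-b}
  B7:   IN={b-b}   OUT={b-b, c+c}

Merge at B6: IN[B6] = OUT[B5] = {}
Applying B6's transfer function to that IN value gives OUT[B6] (row B6 above).

Answer: {b-b}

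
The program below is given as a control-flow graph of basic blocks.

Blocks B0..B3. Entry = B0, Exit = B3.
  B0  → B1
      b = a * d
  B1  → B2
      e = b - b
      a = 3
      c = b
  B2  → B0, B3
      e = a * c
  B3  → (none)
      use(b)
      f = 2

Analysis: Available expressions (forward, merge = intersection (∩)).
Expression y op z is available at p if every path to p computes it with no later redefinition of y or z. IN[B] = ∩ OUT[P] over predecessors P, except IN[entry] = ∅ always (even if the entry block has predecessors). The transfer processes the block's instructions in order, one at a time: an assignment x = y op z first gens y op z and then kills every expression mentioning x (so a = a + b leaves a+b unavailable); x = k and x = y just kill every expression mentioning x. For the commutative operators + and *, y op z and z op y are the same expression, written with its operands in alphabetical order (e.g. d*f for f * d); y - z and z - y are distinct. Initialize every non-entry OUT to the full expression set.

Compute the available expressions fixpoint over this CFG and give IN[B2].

Fixpoint table:
  B0:   IN={}   OUT={a*d}
  B1:   IN={a*d}   OUT={b-b}
  B2:   IN={b-b}   OUT={a*c, b-b}
  B3:   IN={a*c, b-b}   OUT={a*c, b-b}

Merge at B2: IN[B2] = OUT[B1] = {b-b}

Answer: {b-b}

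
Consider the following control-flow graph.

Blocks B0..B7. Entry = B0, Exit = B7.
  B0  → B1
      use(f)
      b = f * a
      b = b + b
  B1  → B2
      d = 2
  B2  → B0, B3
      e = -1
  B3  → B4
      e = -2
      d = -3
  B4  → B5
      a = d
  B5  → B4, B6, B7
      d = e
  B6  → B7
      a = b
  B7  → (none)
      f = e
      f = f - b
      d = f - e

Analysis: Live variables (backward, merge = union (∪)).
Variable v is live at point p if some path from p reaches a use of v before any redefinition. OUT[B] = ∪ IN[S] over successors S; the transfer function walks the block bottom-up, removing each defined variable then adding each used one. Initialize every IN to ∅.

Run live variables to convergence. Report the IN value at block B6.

Fixpoint table:
  B0: | IN={a, f} | OUT={a, b, f}
  B1: | IN={a, b, f} | OUT={a, b, f}
  B2: | IN={a, b, f} | OUT={a, b, f}
  B3: | IN={b} | OUT={b, d, e}
  B4: | IN={b, d, e} | OUT={b, e}
  B5: | IN={b, e} | OUT={b, d, e}
  B6: | IN={b, e} | OUT={b, e}
  B7: | IN={b, e} | OUT={}

Merge at B6: OUT[B6] = IN[B7] = {b, e}
Applying B6's transfer function to that OUT value gives IN[B6] (row B6 above).

Answer: {b, e}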